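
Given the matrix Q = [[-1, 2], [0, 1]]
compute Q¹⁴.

Q² = I (check: tr Q = 0 and det Q = -1), so Q¹⁴ = I since 14 is even.

[[1, 0], [0, 1]]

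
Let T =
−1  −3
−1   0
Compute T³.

T² = [[4, 3], [1, 3]]
T³ = [[−7, −12], [−4, −3]]

[[−7, −12], [−4, −3]]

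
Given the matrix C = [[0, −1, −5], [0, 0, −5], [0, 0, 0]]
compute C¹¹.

[[0, 0, 0], [0, 0, 0], [0, 0, 0]]

C is strictly triangular, hence nilpotent: C³ = 0, so C¹¹ = 0.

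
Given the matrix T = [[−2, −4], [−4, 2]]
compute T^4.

T^2 = [[20, 0], [0, 20]]
T^3 = [[−40, −80], [−80, 40]]
T^4 = [[400, 0], [0, 400]]

[[400, 0], [0, 400]]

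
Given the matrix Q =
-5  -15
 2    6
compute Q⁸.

[[-5, -15], [2, 6]]

Q² = Q (a projection; rank 1, trace 1), so Q⁸ = Q.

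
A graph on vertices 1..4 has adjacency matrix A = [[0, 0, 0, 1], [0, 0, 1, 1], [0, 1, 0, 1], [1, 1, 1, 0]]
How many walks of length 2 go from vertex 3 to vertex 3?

2

The number of length-2 walks from vertex 3 to vertex 3 is entry (3,3) of A², where A is the adjacency matrix.
A² = [[1, 1, 1, 0], [1, 2, 1, 1], [1, 1, 2, 1], [0, 1, 1, 3]]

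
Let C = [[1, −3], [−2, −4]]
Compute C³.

[[−11, −57], [−38, −106]]

C² = [[7, 9], [6, 22]]
C³ = [[−11, −57], [−38, −106]]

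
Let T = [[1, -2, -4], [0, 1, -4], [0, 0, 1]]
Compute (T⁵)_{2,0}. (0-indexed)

T = I + N where N = [[0, -2, -4], [0, 0, -4], [0, 0, 0]] is strictly upper-triangular, so N³ = 0.
(I + N)⁵ = I + 5·N + 10·N² = [[1, -10, 60], [0, 1, -20], [0, 0, 1]].

0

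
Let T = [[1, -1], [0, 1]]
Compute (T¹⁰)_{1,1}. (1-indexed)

T = I + N where N = [[0, -1], [0, 0]] is strictly upper-triangular, so N² = 0.
(I + N)¹⁰ = I + 10·N = [[1, -10], [0, 1]].

1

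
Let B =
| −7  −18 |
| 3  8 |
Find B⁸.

[[−509, −1530], [255, 766]]

tr B = 1 and det B = −2, so the characteristic polynomial is λ² − (1)λ + (−2) with roots 2 and −1.
Eigenvectors give P = [[−2, 3], [1, −1]] with P⁻¹ = [[1, 3], [1, 2]], and B = P·diag(2, −1)·P⁻¹.
Then B⁸ = P·diag(256, 1)·P⁻¹ = [[−512, 3], [256, −1]] · [[1, 3], [1, 2]] = [[−509, −1530], [255, 766]].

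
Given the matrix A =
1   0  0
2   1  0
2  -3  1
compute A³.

[[1, 0, 0], [6, 1, 0], [-12, -9, 1]]

A = I + N where N = [[0, 0, 0], [2, 0, 0], [2, -3, 0]] is strictly lower-triangular, so N³ = 0.
(I + N)³ = I + 3·N + 3·N² = [[1, 0, 0], [6, 1, 0], [-12, -9, 1]].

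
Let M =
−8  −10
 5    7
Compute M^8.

[[12866, 12610], [−6305, −6049]]

tr M = −1 and det M = −6, so the characteristic polynomial is λ² − (−1)λ + (−6) with roots −3 and 2.
Eigenvectors give P = [[2, −1], [−1, 1]] with P⁻¹ = [[1, 1], [1, 2]], and M = P·diag(−3, 2)·P⁻¹.
Then M^8 = P·diag(6561, 256)·P⁻¹ = [[13122, −256], [−6561, 256]] · [[1, 1], [1, 2]] = [[12866, 12610], [−6305, −6049]].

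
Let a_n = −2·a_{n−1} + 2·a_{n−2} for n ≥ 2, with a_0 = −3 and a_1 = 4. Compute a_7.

2032

With companion matrix T = [[−2, 2], [1, 0]], [a_n, a_{n−1}]ᵀ = T·[a_{n−1}, a_{n−2}]ᵀ, so [a_7, a_6]ᵀ = T⁶·[a_1, a_0]ᵀ.
T⁶ = [[328, −240], [−120, 88]], giving [a_7, a_6]ᵀ = [[2032], [−744]].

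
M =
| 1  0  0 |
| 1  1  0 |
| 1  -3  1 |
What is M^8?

[[1, 0, 0], [8, 1, 0], [-76, -24, 1]]

M = I + N where N = [[0, 0, 0], [1, 0, 0], [1, -3, 0]] is strictly lower-triangular, so N^3 = 0.
(I + N)^8 = I + 8·N + 28·N^2 = [[1, 0, 0], [8, 1, 0], [-76, -24, 1]].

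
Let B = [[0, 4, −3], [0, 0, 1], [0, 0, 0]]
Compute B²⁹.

B is strictly triangular, hence nilpotent: B³ = 0, so B²⁹ = 0.

[[0, 0, 0], [0, 0, 0], [0, 0, 0]]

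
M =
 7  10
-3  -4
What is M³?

[[43, 70], [-21, -34]]

tr M = 3 and det M = 2, so the characteristic polynomial is λ² − (3)λ + (2) with roots 1 and 2.
Eigenvectors give P = [[5, -2], [-3, 1]] with P⁻¹ = [[-1, -2], [-3, -5]], and M = P·diag(1, 2)·P⁻¹.
Then M³ = P·diag(1, 8)·P⁻¹ = [[5, -16], [-3, 8]] · [[-1, -2], [-3, -5]] = [[43, 70], [-21, -34]].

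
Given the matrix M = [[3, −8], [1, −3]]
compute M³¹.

[[3, −8], [1, −3]]

M² = I (check: tr M = 0 and det M = −1), so M³¹ = M since 31 is odd.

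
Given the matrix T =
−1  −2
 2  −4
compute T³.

T² = [[−3, 10], [−10, 12]]
T³ = [[23, −34], [34, −28]]

[[23, −34], [34, −28]]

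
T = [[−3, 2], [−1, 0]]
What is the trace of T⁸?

257

tr T = −3 and det T = 2, so the characteristic polynomial is λ² − (−3)λ + (2) with roots −1 and −2.
Eigenvectors give P = [[−1, 2], [−1, 1]] with P⁻¹ = [[1, −2], [1, −1]], and T = P·diag(−1, −2)·P⁻¹.
Then T⁸ = P·diag(1, 256)·P⁻¹ = [[−1, 512], [−1, 256]] · [[1, −2], [1, −1]] = [[511, −510], [255, −254]].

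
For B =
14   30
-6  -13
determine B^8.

tr B = 1 and det B = -2, so the characteristic polynomial is λ² − (1)λ + (-2) with roots 2 and -1.
Eigenvectors give P = [[5, 2], [-2, -1]] with P⁻¹ = [[1, 2], [-2, -5]], and B = P·diag(2, -1)·P⁻¹.
Then B^8 = P·diag(256, 1)·P⁻¹ = [[1280, 2], [-512, -1]] · [[1, 2], [-2, -5]] = [[1276, 2550], [-510, -1019]].

[[1276, 2550], [-510, -1019]]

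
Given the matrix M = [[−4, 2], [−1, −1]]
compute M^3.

[[−46, 38], [−19, 11]]

tr M = −5 and det M = 6, so the characteristic polynomial is λ² − (−5)λ + (6) with roots −2 and −3.
Eigenvectors give P = [[1, 2], [1, 1]] with P⁻¹ = [[−1, 2], [1, −1]], and M = P·diag(−2, −3)·P⁻¹.
Then M^3 = P·diag(−8, −27)·P⁻¹ = [[−8, −54], [−8, −27]] · [[−1, 2], [1, −1]] = [[−46, 38], [−19, 11]].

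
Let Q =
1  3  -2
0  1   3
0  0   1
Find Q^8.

Q = I + N where N = [[0, 3, -2], [0, 0, 3], [0, 0, 0]] is strictly upper-triangular, so N^3 = 0.
(I + N)^8 = I + 8·N + 28·N^2 = [[1, 24, 236], [0, 1, 24], [0, 0, 1]].

[[1, 24, 236], [0, 1, 24], [0, 0, 1]]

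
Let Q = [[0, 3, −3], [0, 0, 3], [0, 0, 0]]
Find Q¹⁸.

[[0, 0, 0], [0, 0, 0], [0, 0, 0]]

Q is strictly triangular, hence nilpotent: Q³ = 0, so Q¹⁸ = 0.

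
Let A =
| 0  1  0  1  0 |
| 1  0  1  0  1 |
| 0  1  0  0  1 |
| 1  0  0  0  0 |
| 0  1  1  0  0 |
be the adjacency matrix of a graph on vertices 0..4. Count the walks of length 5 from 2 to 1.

18

The number of length-5 walks from vertex 2 to vertex 1 is entry (2,1) of A^5, where A is the adjacency matrix.
A^2 = [[2, 0, 1, 0, 1], [0, 3, 1, 1, 1], [1, 1, 2, 0, 1], [0, 1, 0, 1, 0], [1, 1, 1, 0, 2]]
A^3 = [[0, 4, 1, 2, 1], [4, 2, 4, 0, 4], [1, 4, 2, 1, 3], [2, 0, 1, 0, 1], [1, 4, 3, 1, 2]]
A^4 = [[6, 2, 5, 0, 5], [2, 12, 6, 4, 6], [5, 6, 7, 1, 6], [0, 4, 1, 2, 1], [5, 6, 6, 1, 7]]
A^5 = [[2, 16, 7, 6, 7], [16, 14, 18, 2, 18], [7, 18, 12, 5, 13], [6, 2, 5, 0, 5], [7, 18, 13, 5, 12]]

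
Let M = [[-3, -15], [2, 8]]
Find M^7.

[[-10167, -30885], [4118, 12482]]

tr M = 5 and det M = 6, so the characteristic polynomial is λ² − (5)λ + (6) with roots 2 and 3.
Eigenvectors give P = [[-3, 5], [1, -2]] with P⁻¹ = [[-2, -5], [-1, -3]], and M = P·diag(2, 3)·P⁻¹.
Then M^7 = P·diag(128, 2187)·P⁻¹ = [[-384, 10935], [128, -4374]] · [[-2, -5], [-1, -3]] = [[-10167, -30885], [4118, 12482]].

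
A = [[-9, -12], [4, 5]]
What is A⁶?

tr A = -4 and det A = 3, so the characteristic polynomial is λ² − (-4)λ + (3) with roots -1 and -3.
Eigenvectors give P = [[3, 2], [-2, -1]] with P⁻¹ = [[-1, -2], [2, 3]], and A = P·diag(-1, -3)·P⁻¹.
Then A⁶ = P·diag(1, 729)·P⁻¹ = [[3, 1458], [-2, -729]] · [[-1, -2], [2, 3]] = [[2913, 4368], [-1456, -2183]].

[[2913, 4368], [-1456, -2183]]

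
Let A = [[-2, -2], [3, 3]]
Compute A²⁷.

[[-2, -2], [3, 3]]

A² = A (a projection; rank 1, trace 1), so A²⁷ = A.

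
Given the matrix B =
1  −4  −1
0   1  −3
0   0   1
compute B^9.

B = I + N where N = [[0, −4, −1], [0, 0, −3], [0, 0, 0]] is strictly upper-triangular, so N^3 = 0.
(I + N)^9 = I + 9·N + 36·N^2 = [[1, −36, 423], [0, 1, −27], [0, 0, 1]].

[[1, −36, 423], [0, 1, −27], [0, 0, 1]]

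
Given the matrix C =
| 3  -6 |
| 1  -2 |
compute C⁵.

[[3, -6], [1, -2]]

C² = C (a projection; rank 1, trace 1), so C⁵ = C.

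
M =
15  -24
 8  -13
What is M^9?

[[78735, -118104], [39368, -59053]]

tr M = 2 and det M = -3, so the characteristic polynomial is λ² − (2)λ + (-3) with roots -1 and 3.
Eigenvectors give P = [[-3, -2], [-2, -1]] with P⁻¹ = [[1, -2], [-2, 3]], and M = P·diag(-1, 3)·P⁻¹.
Then M^9 = P·diag(-1, 19683)·P⁻¹ = [[3, -39366], [2, -19683]] · [[1, -2], [-2, 3]] = [[78735, -118104], [39368, -59053]].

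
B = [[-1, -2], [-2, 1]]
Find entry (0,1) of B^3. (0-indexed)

-10

B^2 = [[5, 0], [0, 5]]
B^3 = [[-5, -10], [-10, 5]]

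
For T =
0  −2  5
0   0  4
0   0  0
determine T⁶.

[[0, 0, 0], [0, 0, 0], [0, 0, 0]]

T is strictly triangular, hence nilpotent: T³ = 0, so T⁶ = 0.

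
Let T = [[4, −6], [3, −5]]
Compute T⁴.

tr T = −1 and det T = −2, so the characteristic polynomial is λ² − (−1)λ + (−2) with roots −2 and 1.
Eigenvectors give P = [[1, 2], [1, 1]] with P⁻¹ = [[−1, 2], [1, −1]], and T = P·diag(−2, 1)·P⁻¹.
Then T⁴ = P·diag(16, 1)·P⁻¹ = [[16, 2], [16, 1]] · [[−1, 2], [1, −1]] = [[−14, 30], [−15, 31]].

[[−14, 30], [−15, 31]]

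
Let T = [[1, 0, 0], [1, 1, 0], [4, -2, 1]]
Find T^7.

[[1, 0, 0], [7, 1, 0], [-14, -14, 1]]

T = I + N where N = [[0, 0, 0], [1, 0, 0], [4, -2, 0]] is strictly lower-triangular, so N^3 = 0.
(I + N)^7 = I + 7·N + 21·N^2 = [[1, 0, 0], [7, 1, 0], [-14, -14, 1]].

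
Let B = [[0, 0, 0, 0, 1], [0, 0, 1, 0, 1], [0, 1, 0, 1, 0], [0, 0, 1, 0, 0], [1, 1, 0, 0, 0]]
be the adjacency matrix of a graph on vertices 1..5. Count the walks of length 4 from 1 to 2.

The number of length-4 walks from vertex 1 to vertex 2 is entry (1,2) of B⁴, where B is the adjacency matrix.
B² = [[1, 1, 0, 0, 0], [1, 2, 0, 1, 0], [0, 0, 2, 0, 1], [0, 1, 0, 1, 0], [0, 0, 1, 0, 2]]
B³ = [[0, 0, 1, 0, 2], [0, 0, 3, 0, 3], [1, 3, 0, 2, 0], [0, 0, 2, 0, 1], [2, 3, 0, 1, 0]]
B⁴ = [[2, 3, 0, 1, 0], [3, 6, 0, 3, 0], [0, 0, 5, 0, 4], [1, 3, 0, 2, 0], [0, 0, 4, 0, 5]]

3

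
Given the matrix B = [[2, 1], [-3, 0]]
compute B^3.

[[-4, 1], [-3, -6]]

B^2 = [[1, 2], [-6, -3]]
B^3 = [[-4, 1], [-3, -6]]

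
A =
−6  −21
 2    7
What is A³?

[[−6, −21], [2, 7]]

A² = A (a projection; rank 1, trace 1), so A³ = A.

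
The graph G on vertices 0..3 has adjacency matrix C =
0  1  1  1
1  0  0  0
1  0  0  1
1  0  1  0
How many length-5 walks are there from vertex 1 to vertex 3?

6

The number of length-5 walks from vertex 1 to vertex 3 is entry (1,3) of C⁵, where C is the adjacency matrix.
C² = [[3, 0, 1, 1], [0, 1, 1, 1], [1, 1, 2, 1], [1, 1, 1, 2]]
C³ = [[2, 3, 4, 4], [3, 0, 1, 1], [4, 1, 2, 3], [4, 1, 3, 2]]
C⁴ = [[11, 2, 6, 6], [2, 3, 4, 4], [6, 4, 7, 6], [6, 4, 6, 7]]
C⁵ = [[14, 11, 17, 17], [11, 2, 6, 6], [17, 6, 12, 13], [17, 6, 13, 12]]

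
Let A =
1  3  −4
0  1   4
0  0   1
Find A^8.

A = I + N where N = [[0, 3, −4], [0, 0, 4], [0, 0, 0]] is strictly upper-triangular, so N^3 = 0.
(I + N)^8 = I + 8·N + 28·N^2 = [[1, 24, 304], [0, 1, 32], [0, 0, 1]].

[[1, 24, 304], [0, 1, 32], [0, 0, 1]]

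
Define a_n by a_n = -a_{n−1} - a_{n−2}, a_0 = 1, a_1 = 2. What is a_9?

1

With companion matrix C = [[-1, -1], [1, 0]], [a_n, a_{n−1}]ᵀ = C·[a_{n−1}, a_{n−2}]ᵀ, so [a_9, a_8]ᵀ = C^8·[a_1, a_0]ᵀ.
C^8 = [[0, 1], [-1, -1]], giving [a_9, a_8]ᵀ = [[1], [-3]].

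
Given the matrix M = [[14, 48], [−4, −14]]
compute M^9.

[[3584, 12288], [−1024, −3584]]

tr M = 0 and det M = −4, so the characteristic polynomial is λ² − (0)λ + (−4) with roots −2 and 2.
Eigenvectors give P = [[−3, −4], [1, 1]] with P⁻¹ = [[1, 4], [−1, −3]], and M = P·diag(−2, 2)·P⁻¹.
Then M^9 = P·diag(−512, 512)·P⁻¹ = [[1536, −2048], [−512, 512]] · [[1, 4], [−1, −3]] = [[3584, 12288], [−1024, −3584]].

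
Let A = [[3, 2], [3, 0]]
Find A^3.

A^2 = [[15, 6], [9, 6]]
A^3 = [[63, 30], [45, 18]]

[[63, 30], [45, 18]]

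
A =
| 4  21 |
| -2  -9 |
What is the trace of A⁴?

97

tr A = -5 and det A = 6, so the characteristic polynomial is λ² − (-5)λ + (6) with roots -3 and -2.
Eigenvectors give P = [[3, -7], [-1, 2]] with P⁻¹ = [[-2, -7], [-1, -3]], and A = P·diag(-3, -2)·P⁻¹.
Then A⁴ = P·diag(81, 16)·P⁻¹ = [[243, -112], [-81, 32]] · [[-2, -7], [-1, -3]] = [[-374, -1365], [130, 471]].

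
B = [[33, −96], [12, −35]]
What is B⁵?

[[1953, −5856], [732, −2195]]

tr B = −2 and det B = −3, so the characteristic polynomial is λ² − (−2)λ + (−3) with roots −3 and 1.
Eigenvectors give P = [[−8, 3], [−3, 1]] with P⁻¹ = [[1, −3], [3, −8]], and B = P·diag(−3, 1)·P⁻¹.
Then B⁵ = P·diag(−243, 1)·P⁻¹ = [[1944, 3], [729, 1]] · [[1, −3], [3, −8]] = [[1953, −5856], [732, −2195]].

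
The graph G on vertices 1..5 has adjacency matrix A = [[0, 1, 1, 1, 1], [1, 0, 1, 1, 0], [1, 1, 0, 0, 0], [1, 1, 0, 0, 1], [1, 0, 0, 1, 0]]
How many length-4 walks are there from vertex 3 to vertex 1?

The number of length-4 walks from vertex 3 to vertex 1 is entry (3,1) of A⁴, where A is the adjacency matrix.
A² = [[4, 2, 1, 2, 1], [2, 3, 1, 1, 2], [1, 1, 2, 2, 1], [2, 1, 2, 3, 1], [1, 2, 1, 1, 2]]
A³ = [[6, 7, 6, 7, 6], [7, 4, 5, 7, 3], [6, 5, 2, 3, 3], [7, 7, 3, 4, 5], [6, 3, 3, 5, 2]]
A⁴ = [[26, 19, 13, 19, 13], [19, 19, 11, 14, 14], [13, 11, 11, 14, 9], [19, 14, 14, 19, 11], [13, 14, 9, 11, 11]]

13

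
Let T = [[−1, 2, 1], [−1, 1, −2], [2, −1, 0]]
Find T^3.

[[−10, 6, 3], [−3, −4, −6], [6, −3, −7]]

T^2 = [[1, −1, −5], [−4, 1, −3], [−1, 3, 4]]
T^3 = [[−10, 6, 3], [−3, −4, −6], [6, −3, −7]]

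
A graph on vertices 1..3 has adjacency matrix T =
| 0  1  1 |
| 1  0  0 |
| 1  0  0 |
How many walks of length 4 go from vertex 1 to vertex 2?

The number of length-4 walks from vertex 1 to vertex 2 is entry (1,2) of T⁴, where T is the adjacency matrix.
T² = [[2, 0, 0], [0, 1, 1], [0, 1, 1]]
T³ = [[0, 2, 2], [2, 0, 0], [2, 0, 0]]
T⁴ = [[4, 0, 0], [0, 2, 2], [0, 2, 2]]

0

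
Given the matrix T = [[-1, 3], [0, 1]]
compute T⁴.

T² = [[1, 0], [0, 1]]
T³ = [[-1, 3], [0, 1]]
T⁴ = [[1, 0], [0, 1]]

[[1, 0], [0, 1]]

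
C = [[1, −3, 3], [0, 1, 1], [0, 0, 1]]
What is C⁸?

[[1, −24, −60], [0, 1, 8], [0, 0, 1]]

C = I + N where N = [[0, −3, 3], [0, 0, 1], [0, 0, 0]] is strictly upper-triangular, so N³ = 0.
(I + N)⁸ = I + 8·N + 28·N² = [[1, −24, −60], [0, 1, 8], [0, 0, 1]].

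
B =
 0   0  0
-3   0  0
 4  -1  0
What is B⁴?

[[0, 0, 0], [0, 0, 0], [0, 0, 0]]

B is strictly triangular, hence nilpotent: B³ = 0, so B⁴ = 0.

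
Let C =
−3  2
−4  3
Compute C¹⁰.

C² = I (check: tr C = 0 and det C = −1), so C¹⁰ = I since 10 is even.

[[1, 0], [0, 1]]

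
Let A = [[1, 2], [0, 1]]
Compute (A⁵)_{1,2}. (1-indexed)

A = I + N where N = [[0, 2], [0, 0]] is strictly upper-triangular, so N² = 0.
(I + N)⁵ = I + 5·N = [[1, 10], [0, 1]].

10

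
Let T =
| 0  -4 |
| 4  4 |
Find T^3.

T^2 = [[-16, -16], [16, 0]]
T^3 = [[-64, 0], [0, -64]]

[[-64, 0], [0, -64]]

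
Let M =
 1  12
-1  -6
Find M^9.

[[57001, 230052], [-19171, -77196]]

tr M = -5 and det M = 6, so the characteristic polynomial is λ² − (-5)λ + (6) with roots -3 and -2.
Eigenvectors give P = [[-3, 4], [1, -1]] with P⁻¹ = [[1, 4], [1, 3]], and M = P·diag(-3, -2)·P⁻¹.
Then M^9 = P·diag(-19683, -512)·P⁻¹ = [[59049, -2048], [-19683, 512]] · [[1, 4], [1, 3]] = [[57001, 230052], [-19171, -77196]].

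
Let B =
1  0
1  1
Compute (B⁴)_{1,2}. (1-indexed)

0

B = I + N where N = [[0, 0], [1, 0]] is strictly lower-triangular, so N² = 0.
(I + N)⁴ = I + 4·N = [[1, 0], [4, 1]].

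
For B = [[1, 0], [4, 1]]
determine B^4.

B = I + N where N = [[0, 0], [4, 0]] is strictly lower-triangular, so N^2 = 0.
(I + N)^4 = I + 4·N = [[1, 0], [16, 1]].

[[1, 0], [16, 1]]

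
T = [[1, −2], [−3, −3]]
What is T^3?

[[−5, −26], [−39, −57]]

T^2 = [[7, 4], [6, 15]]
T^3 = [[−5, −26], [−39, −57]]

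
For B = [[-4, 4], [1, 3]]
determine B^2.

[[20, -4], [-1, 13]]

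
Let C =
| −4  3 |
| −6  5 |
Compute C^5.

[[−34, 33], [−66, 65]]

tr C = 1 and det C = −2, so the characteristic polynomial is λ² − (1)λ + (−2) with roots 2 and −1.
Eigenvectors give P = [[−1, 1], [−2, 1]] with P⁻¹ = [[1, −1], [2, −1]], and C = P·diag(2, −1)·P⁻¹.
Then C^5 = P·diag(32, −1)·P⁻¹ = [[−32, −1], [−64, −1]] · [[1, −1], [2, −1]] = [[−34, 33], [−66, 65]].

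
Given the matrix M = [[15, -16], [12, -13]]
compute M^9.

tr M = 2 and det M = -3, so the characteristic polynomial is λ² − (2)λ + (-3) with roots 3 and -1.
Eigenvectors give P = [[-4, -1], [-3, -1]] with P⁻¹ = [[-1, 1], [3, -4]], and M = P·diag(3, -1)·P⁻¹.
Then M^9 = P·diag(19683, -1)·P⁻¹ = [[-78732, 1], [-59049, 1]] · [[-1, 1], [3, -4]] = [[78735, -78736], [59052, -59053]].

[[78735, -78736], [59052, -59053]]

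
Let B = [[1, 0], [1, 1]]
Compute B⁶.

[[1, 0], [6, 1]]

B = I + N where N = [[0, 0], [1, 0]] is strictly lower-triangular, so N² = 0.
(I + N)⁶ = I + 6·N = [[1, 0], [6, 1]].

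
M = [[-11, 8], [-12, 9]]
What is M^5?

[[-731, 488], [-732, 489]]

tr M = -2 and det M = -3, so the characteristic polynomial is λ² − (-2)λ + (-3) with roots 1 and -3.
Eigenvectors give P = [[-2, 1], [-3, 1]] with P⁻¹ = [[1, -1], [3, -2]], and M = P·diag(1, -3)·P⁻¹.
Then M^5 = P·diag(1, -243)·P⁻¹ = [[-2, -243], [-3, -243]] · [[1, -1], [3, -2]] = [[-731, 488], [-732, 489]].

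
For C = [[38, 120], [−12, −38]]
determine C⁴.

tr C = 0 and det C = −4, so the characteristic polynomial is λ² − (0)λ + (−4) with roots 2 and −2.
Eigenvectors give P = [[−10, 3], [3, −1]] with P⁻¹ = [[−1, −3], [−3, −10]], and C = P·diag(2, −2)·P⁻¹.
Then C⁴ = P·diag(16, 16)·P⁻¹ = [[−160, 48], [48, −16]] · [[−1, −3], [−3, −10]] = [[16, 0], [0, 16]].

[[16, 0], [0, 16]]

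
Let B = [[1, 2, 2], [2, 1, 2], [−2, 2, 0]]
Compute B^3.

B^2 = [[1, 8, 6], [0, 9, 6], [2, −2, 0]]
B^3 = [[5, 22, 18], [6, 21, 18], [−2, 2, 0]]

[[5, 22, 18], [6, 21, 18], [−2, 2, 0]]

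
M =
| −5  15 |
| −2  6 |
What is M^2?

[[−5, 15], [−2, 6]]

M² = M (a projection; rank 1, trace 1), so M^2 = M.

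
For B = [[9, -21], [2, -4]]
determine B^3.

tr B = 5 and det B = 6, so the characteristic polynomial is λ² − (5)λ + (6) with roots 2 and 3.
Eigenvectors give P = [[3, 7], [1, 2]] with P⁻¹ = [[-2, 7], [1, -3]], and B = P·diag(2, 3)·P⁻¹.
Then B^3 = P·diag(8, 27)·P⁻¹ = [[24, 189], [8, 54]] · [[-2, 7], [1, -3]] = [[141, -399], [38, -106]].

[[141, -399], [38, -106]]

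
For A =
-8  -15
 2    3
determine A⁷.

[[-12482, -30885], [4118, 10167]]

tr A = -5 and det A = 6, so the characteristic polynomial is λ² − (-5)λ + (6) with roots -3 and -2.
Eigenvectors give P = [[3, 5], [-1, -2]] with P⁻¹ = [[2, 5], [-1, -3]], and A = P·diag(-3, -2)·P⁻¹.
Then A⁷ = P·diag(-2187, -128)·P⁻¹ = [[-6561, -640], [2187, 256]] · [[2, 5], [-1, -3]] = [[-12482, -30885], [4118, 10167]].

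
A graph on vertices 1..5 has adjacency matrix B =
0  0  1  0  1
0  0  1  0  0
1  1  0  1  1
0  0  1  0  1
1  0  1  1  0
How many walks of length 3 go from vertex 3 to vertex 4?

6

The number of length-3 walks from vertex 3 to vertex 4 is entry (3,4) of B³, where B is the adjacency matrix.
B² = [[2, 1, 1, 2, 1], [1, 1, 0, 1, 1], [1, 0, 4, 1, 2], [2, 1, 1, 2, 1], [1, 1, 2, 1, 3]]
B³ = [[2, 1, 6, 2, 5], [1, 0, 4, 1, 2], [6, 4, 4, 6, 6], [2, 1, 6, 2, 5], [5, 2, 6, 5, 4]]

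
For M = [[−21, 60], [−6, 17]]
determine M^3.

tr M = −4 and det M = 3, so the characteristic polynomial is λ² − (−4)λ + (3) with roots −3 and −1.
Eigenvectors give P = [[−10, 3], [−3, 1]] with P⁻¹ = [[−1, 3], [−3, 10]], and M = P·diag(−3, −1)·P⁻¹.
Then M^3 = P·diag(−27, −1)·P⁻¹ = [[270, −3], [81, −1]] · [[−1, 3], [−3, 10]] = [[−261, 780], [−78, 233]].

[[−261, 780], [−78, 233]]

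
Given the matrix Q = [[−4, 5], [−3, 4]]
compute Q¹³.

Q² = I (check: tr Q = 0 and det Q = −1), so Q¹³ = Q since 13 is odd.

[[−4, 5], [−3, 4]]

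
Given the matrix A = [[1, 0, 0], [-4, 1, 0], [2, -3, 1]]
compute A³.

[[1, 0, 0], [-12, 1, 0], [42, -9, 1]]

A = I + N where N = [[0, 0, 0], [-4, 0, 0], [2, -3, 0]] is strictly lower-triangular, so N³ = 0.
(I + N)³ = I + 3·N + 3·N² = [[1, 0, 0], [-12, 1, 0], [42, -9, 1]].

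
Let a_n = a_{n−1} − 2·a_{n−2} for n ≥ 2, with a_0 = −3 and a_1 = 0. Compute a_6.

−6

With companion matrix B = [[1, −2], [1, 0]], [a_n, a_{n−1}]ᵀ = B·[a_{n−1}, a_{n−2}]ᵀ, so [a_6, a_5]ᵀ = B^5·[a_1, a_0]ᵀ.
B^5 = [[5, 2], [−1, 6]], giving [a_6, a_5]ᵀ = [[−6], [−18]].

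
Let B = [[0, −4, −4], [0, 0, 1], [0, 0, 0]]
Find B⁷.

B is strictly triangular, hence nilpotent: B³ = 0, so B⁷ = 0.

[[0, 0, 0], [0, 0, 0], [0, 0, 0]]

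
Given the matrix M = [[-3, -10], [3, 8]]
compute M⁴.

[[-309, -650], [195, 406]]

tr M = 5 and det M = 6, so the characteristic polynomial is λ² − (5)λ + (6) with roots 2 and 3.
Eigenvectors give P = [[-2, -5], [1, 3]] with P⁻¹ = [[-3, -5], [1, 2]], and M = P·diag(2, 3)·P⁻¹.
Then M⁴ = P·diag(16, 81)·P⁻¹ = [[-32, -405], [16, 243]] · [[-3, -5], [1, 2]] = [[-309, -650], [195, 406]].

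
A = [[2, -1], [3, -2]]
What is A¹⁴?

A² = I (check: tr A = 0 and det A = -1), so A¹⁴ = I since 14 is even.

[[1, 0], [0, 1]]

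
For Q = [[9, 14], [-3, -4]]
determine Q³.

[[141, 266], [-57, -106]]

tr Q = 5 and det Q = 6, so the characteristic polynomial is λ² − (5)λ + (6) with roots 2 and 3.
Eigenvectors give P = [[2, -7], [-1, 3]] with P⁻¹ = [[-3, -7], [-1, -2]], and Q = P·diag(2, 3)·P⁻¹.
Then Q³ = P·diag(8, 27)·P⁻¹ = [[16, -189], [-8, 81]] · [[-3, -7], [-1, -2]] = [[141, 266], [-57, -106]].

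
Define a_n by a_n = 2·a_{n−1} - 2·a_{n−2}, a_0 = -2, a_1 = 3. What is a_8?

-32

With companion matrix C = [[2, -2], [1, 0]], [a_n, a_{n−1}]ᵀ = C·[a_{n−1}, a_{n−2}]ᵀ, so [a_8, a_7]ᵀ = C⁷·[a_1, a_0]ᵀ.
C⁷ = [[0, 16], [-8, 16]], giving [a_8, a_7]ᵀ = [[-32], [-56]].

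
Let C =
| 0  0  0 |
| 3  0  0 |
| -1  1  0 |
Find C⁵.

[[0, 0, 0], [0, 0, 0], [0, 0, 0]]

C is strictly triangular, hence nilpotent: C³ = 0, so C⁵ = 0.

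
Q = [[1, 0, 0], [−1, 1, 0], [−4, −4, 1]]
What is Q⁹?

Q = I + N where N = [[0, 0, 0], [−1, 0, 0], [−4, −4, 0]] is strictly lower-triangular, so N³ = 0.
(I + N)⁹ = I + 9·N + 36·N² = [[1, 0, 0], [−9, 1, 0], [108, −36, 1]].

[[1, 0, 0], [−9, 1, 0], [108, −36, 1]]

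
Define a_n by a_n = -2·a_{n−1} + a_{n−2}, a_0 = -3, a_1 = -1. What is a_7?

41

With companion matrix M = [[-2, 1], [1, 0]], [a_n, a_{n−1}]ᵀ = M·[a_{n−1}, a_{n−2}]ᵀ, so [a_7, a_6]ᵀ = M^6·[a_1, a_0]ᵀ.
M^6 = [[169, -70], [-70, 29]], giving [a_7, a_6]ᵀ = [[41], [-17]].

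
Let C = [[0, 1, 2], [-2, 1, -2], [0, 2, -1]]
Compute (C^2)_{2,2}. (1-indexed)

-5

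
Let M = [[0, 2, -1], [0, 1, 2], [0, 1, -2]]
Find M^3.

[[0, 7, -10], [0, 1, 10], [0, 5, -14]]

M^2 = [[0, 1, 6], [0, 3, -2], [0, -1, 6]]
M^3 = [[0, 7, -10], [0, 1, 10], [0, 5, -14]]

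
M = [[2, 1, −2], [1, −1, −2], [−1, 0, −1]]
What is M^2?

[[7, 1, −4], [3, 2, 2], [−1, −1, 3]]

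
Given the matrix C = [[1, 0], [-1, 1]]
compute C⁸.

[[1, 0], [-8, 1]]

C = I + N where N = [[0, 0], [-1, 0]] is strictly lower-triangular, so N² = 0.
(I + N)⁸ = I + 8·N = [[1, 0], [-8, 1]].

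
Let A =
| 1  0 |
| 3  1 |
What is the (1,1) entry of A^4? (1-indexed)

A = I + N where N = [[0, 0], [3, 0]] is strictly lower-triangular, so N^2 = 0.
(I + N)^4 = I + 4·N = [[1, 0], [12, 1]].

1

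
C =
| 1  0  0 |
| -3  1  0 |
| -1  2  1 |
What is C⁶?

[[1, 0, 0], [-18, 1, 0], [-96, 12, 1]]

C = I + N where N = [[0, 0, 0], [-3, 0, 0], [-1, 2, 0]] is strictly lower-triangular, so N³ = 0.
(I + N)⁶ = I + 6·N + 15·N² = [[1, 0, 0], [-18, 1, 0], [-96, 12, 1]].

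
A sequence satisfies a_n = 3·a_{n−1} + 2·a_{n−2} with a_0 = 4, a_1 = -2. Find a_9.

5506

With companion matrix T = [[3, 2], [1, 0]], [a_n, a_{n−1}]ᵀ = T·[a_{n−1}, a_{n−2}]ᵀ, so [a_9, a_8]ᵀ = T⁸·[a_1, a_0]ᵀ.
T⁸ = [[22363, 12558], [6279, 3526]], giving [a_9, a_8]ᵀ = [[5506], [1546]].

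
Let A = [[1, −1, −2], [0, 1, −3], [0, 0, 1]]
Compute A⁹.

A = I + N where N = [[0, −1, −2], [0, 0, −3], [0, 0, 0]] is strictly upper-triangular, so N³ = 0.
(I + N)⁹ = I + 9·N + 36·N² = [[1, −9, 90], [0, 1, −27], [0, 0, 1]].

[[1, −9, 90], [0, 1, −27], [0, 0, 1]]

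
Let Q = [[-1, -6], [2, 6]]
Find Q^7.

[[-6049, -12354], [4118, 8364]]

tr Q = 5 and det Q = 6, so the characteristic polynomial is λ² − (5)λ + (6) with roots 3 and 2.
Eigenvectors give P = [[-3, -2], [2, 1]] with P⁻¹ = [[1, 2], [-2, -3]], and Q = P·diag(3, 2)·P⁻¹.
Then Q^7 = P·diag(2187, 128)·P⁻¹ = [[-6561, -256], [4374, 128]] · [[1, 2], [-2, -3]] = [[-6049, -12354], [4118, 8364]].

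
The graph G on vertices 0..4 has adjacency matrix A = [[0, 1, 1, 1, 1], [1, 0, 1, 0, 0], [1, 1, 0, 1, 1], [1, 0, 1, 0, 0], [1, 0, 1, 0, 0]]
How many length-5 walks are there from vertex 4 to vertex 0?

The number of length-5 walks from vertex 4 to vertex 0 is entry (4,0) of A⁵, where A is the adjacency matrix.
A² = [[4, 1, 3, 1, 1], [1, 2, 1, 2, 2], [3, 1, 4, 1, 1], [1, 2, 1, 2, 2], [1, 2, 1, 2, 2]]
A³ = [[6, 7, 7, 7, 7], [7, 2, 7, 2, 2], [7, 7, 6, 7, 7], [7, 2, 7, 2, 2], [7, 2, 7, 2, 2]]
A⁴ = [[28, 13, 27, 13, 13], [13, 14, 13, 14, 14], [27, 13, 28, 13, 13], [13, 14, 13, 14, 14], [13, 14, 13, 14, 14]]
A⁵ = [[66, 55, 67, 55, 55], [55, 26, 55, 26, 26], [67, 55, 66, 55, 55], [55, 26, 55, 26, 26], [55, 26, 55, 26, 26]]

55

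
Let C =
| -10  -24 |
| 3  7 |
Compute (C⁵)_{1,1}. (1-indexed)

tr C = -3 and det C = 2, so the characteristic polynomial is λ² − (-3)λ + (2) with roots -2 and -1.
Eigenvectors give P = [[-3, -8], [1, 3]] with P⁻¹ = [[-3, -8], [1, 3]], and C = P·diag(-2, -1)·P⁻¹.
Then C⁵ = P·diag(-32, -1)·P⁻¹ = [[96, 8], [-32, -3]] · [[-3, -8], [1, 3]] = [[-280, -744], [93, 247]].

-280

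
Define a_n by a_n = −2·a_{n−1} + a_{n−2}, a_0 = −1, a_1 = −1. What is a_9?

−577

With companion matrix A = [[−2, 1], [1, 0]], [a_n, a_{n−1}]ᵀ = A·[a_{n−1}, a_{n−2}]ᵀ, so [a_9, a_8]ᵀ = A^8·[a_1, a_0]ᵀ.
A^8 = [[985, −408], [−408, 169]], giving [a_9, a_8]ᵀ = [[−577], [239]].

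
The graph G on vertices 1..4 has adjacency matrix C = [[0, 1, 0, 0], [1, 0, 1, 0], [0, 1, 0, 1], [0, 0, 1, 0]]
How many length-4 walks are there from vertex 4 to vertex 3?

0

The number of length-4 walks from vertex 4 to vertex 3 is entry (4,3) of C⁴, where C is the adjacency matrix.
C² = [[1, 0, 1, 0], [0, 2, 0, 1], [1, 0, 2, 0], [0, 1, 0, 1]]
C³ = [[0, 2, 0, 1], [2, 0, 3, 0], [0, 3, 0, 2], [1, 0, 2, 0]]
C⁴ = [[2, 0, 3, 0], [0, 5, 0, 3], [3, 0, 5, 0], [0, 3, 0, 2]]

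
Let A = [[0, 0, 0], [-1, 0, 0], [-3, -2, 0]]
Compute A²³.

[[0, 0, 0], [0, 0, 0], [0, 0, 0]]

A is strictly triangular, hence nilpotent: A³ = 0, so A²³ = 0.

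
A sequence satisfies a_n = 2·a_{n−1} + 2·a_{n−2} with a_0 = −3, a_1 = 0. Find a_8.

−1968

With companion matrix M = [[2, 2], [1, 0]], [a_n, a_{n−1}]ᵀ = M·[a_{n−1}, a_{n−2}]ᵀ, so [a_8, a_7]ᵀ = M⁷·[a_1, a_0]ᵀ.
M⁷ = [[896, 656], [328, 240]], giving [a_8, a_7]ᵀ = [[−1968], [−720]].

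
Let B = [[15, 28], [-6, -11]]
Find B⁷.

[[15303, 30604], [-6558, -13115]]

tr B = 4 and det B = 3, so the characteristic polynomial is λ² − (4)λ + (3) with roots 1 and 3.
Eigenvectors give P = [[-2, -7], [1, 3]] with P⁻¹ = [[3, 7], [-1, -2]], and B = P·diag(1, 3)·P⁻¹.
Then B⁷ = P·diag(1, 2187)·P⁻¹ = [[-2, -15309], [1, 6561]] · [[3, 7], [-1, -2]] = [[15303, 30604], [-6558, -13115]].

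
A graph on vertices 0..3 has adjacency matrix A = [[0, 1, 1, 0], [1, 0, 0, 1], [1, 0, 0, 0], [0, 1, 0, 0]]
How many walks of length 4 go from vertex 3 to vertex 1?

The number of length-4 walks from vertex 3 to vertex 1 is entry (3,1) of A⁴, where A is the adjacency matrix.
A² = [[2, 0, 0, 1], [0, 2, 1, 0], [0, 1, 1, 0], [1, 0, 0, 1]]
A³ = [[0, 3, 2, 0], [3, 0, 0, 2], [2, 0, 0, 1], [0, 2, 1, 0]]
A⁴ = [[5, 0, 0, 3], [0, 5, 3, 0], [0, 3, 2, 0], [3, 0, 0, 2]]

0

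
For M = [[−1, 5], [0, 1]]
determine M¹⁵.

M² = I (check: tr M = 0 and det M = −1), so M¹⁵ = M since 15 is odd.

[[−1, 5], [0, 1]]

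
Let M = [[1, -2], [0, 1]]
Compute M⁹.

M = I + N where N = [[0, -2], [0, 0]] is strictly upper-triangular, so N² = 0.
(I + N)⁹ = I + 9·N = [[1, -18], [0, 1]].

[[1, -18], [0, 1]]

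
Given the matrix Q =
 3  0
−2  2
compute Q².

[[9, 0], [−10, 4]]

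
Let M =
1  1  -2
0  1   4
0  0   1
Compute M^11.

[[1, 11, 198], [0, 1, 44], [0, 0, 1]]

M = I + N where N = [[0, 1, -2], [0, 0, 4], [0, 0, 0]] is strictly upper-triangular, so N^3 = 0.
(I + N)^11 = I + 11·N + 55·N^2 = [[1, 11, 198], [0, 1, 44], [0, 0, 1]].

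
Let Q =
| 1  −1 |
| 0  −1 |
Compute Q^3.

[[1, −1], [0, −1]]

Q^2 = [[1, 0], [0, 1]]
Q^3 = [[1, −1], [0, −1]]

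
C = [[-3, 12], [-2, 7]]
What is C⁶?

[[-1455, 4368], [-728, 2185]]

tr C = 4 and det C = 3, so the characteristic polynomial is λ² − (4)λ + (3) with roots 1 and 3.
Eigenvectors give P = [[3, 2], [1, 1]] with P⁻¹ = [[1, -2], [-1, 3]], and C = P·diag(1, 3)·P⁻¹.
Then C⁶ = P·diag(1, 729)·P⁻¹ = [[3, 1458], [1, 729]] · [[1, -2], [-1, 3]] = [[-1455, 4368], [-728, 2185]].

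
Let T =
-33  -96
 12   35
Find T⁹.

tr T = 2 and det T = -3, so the characteristic polynomial is λ² − (2)λ + (-3) with roots 3 and -1.
Eigenvectors give P = [[-8, 3], [3, -1]] with P⁻¹ = [[1, 3], [3, 8]], and T = P·diag(3, -1)·P⁻¹.
Then T⁹ = P·diag(19683, -1)·P⁻¹ = [[-157464, -3], [59049, 1]] · [[1, 3], [3, 8]] = [[-157473, -472416], [59052, 177155]].

[[-157473, -472416], [59052, 177155]]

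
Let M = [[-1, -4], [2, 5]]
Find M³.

[[-25, -52], [26, 53]]

tr M = 4 and det M = 3, so the characteristic polynomial is λ² − (4)λ + (3) with roots 3 and 1.
Eigenvectors give P = [[-1, 2], [1, -1]] with P⁻¹ = [[1, 2], [1, 1]], and M = P·diag(3, 1)·P⁻¹.
Then M³ = P·diag(27, 1)·P⁻¹ = [[-27, 2], [27, -1]] · [[1, 2], [1, 1]] = [[-25, -52], [26, 53]].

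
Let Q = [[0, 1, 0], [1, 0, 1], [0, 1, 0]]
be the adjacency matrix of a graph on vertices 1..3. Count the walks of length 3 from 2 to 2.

The number of length-3 walks from vertex 2 to vertex 2 is entry (2,2) of Q³, where Q is the adjacency matrix.
Q² = [[1, 0, 1], [0, 2, 0], [1, 0, 1]]
Q³ = [[0, 2, 0], [2, 0, 2], [0, 2, 0]]

0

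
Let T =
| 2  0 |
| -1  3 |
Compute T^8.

tr T = 5 and det T = 6, so the characteristic polynomial is λ² − (5)λ + (6) with roots 3 and 2.
Eigenvectors give P = [[0, -1], [1, -1]] with P⁻¹ = [[-1, 1], [-1, 0]], and T = P·diag(3, 2)·P⁻¹.
Then T^8 = P·diag(6561, 256)·P⁻¹ = [[0, -256], [6561, -256]] · [[-1, 1], [-1, 0]] = [[256, 0], [-6305, 6561]].

[[256, 0], [-6305, 6561]]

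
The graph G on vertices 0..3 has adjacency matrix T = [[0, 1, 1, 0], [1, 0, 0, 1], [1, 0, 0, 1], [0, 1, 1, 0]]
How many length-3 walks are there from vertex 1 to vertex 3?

4

The number of length-3 walks from vertex 1 to vertex 3 is entry (1,3) of T³, where T is the adjacency matrix.
T² = [[2, 0, 0, 2], [0, 2, 2, 0], [0, 2, 2, 0], [2, 0, 0, 2]]
T³ = [[0, 4, 4, 0], [4, 0, 0, 4], [4, 0, 0, 4], [0, 4, 4, 0]]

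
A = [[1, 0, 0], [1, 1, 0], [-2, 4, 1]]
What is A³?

[[1, 0, 0], [3, 1, 0], [6, 12, 1]]

A = I + N where N = [[0, 0, 0], [1, 0, 0], [-2, 4, 0]] is strictly lower-triangular, so N³ = 0.
(I + N)³ = I + 3·N + 3·N² = [[1, 0, 0], [3, 1, 0], [6, 12, 1]].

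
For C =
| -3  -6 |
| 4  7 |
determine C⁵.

[[-483, -726], [484, 727]]

tr C = 4 and det C = 3, so the characteristic polynomial is λ² − (4)λ + (3) with roots 3 and 1.
Eigenvectors give P = [[1, 3], [-1, -2]] with P⁻¹ = [[-2, -3], [1, 1]], and C = P·diag(3, 1)·P⁻¹.
Then C⁵ = P·diag(243, 1)·P⁻¹ = [[243, 3], [-243, -2]] · [[-2, -3], [1, 1]] = [[-483, -726], [484, 727]].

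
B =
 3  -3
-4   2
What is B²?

[[21, -15], [-20, 16]]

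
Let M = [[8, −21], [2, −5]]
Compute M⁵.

tr M = 3 and det M = 2, so the characteristic polynomial is λ² − (3)λ + (2) with roots 2 and 1.
Eigenvectors give P = [[7, 3], [2, 1]] with P⁻¹ = [[1, −3], [−2, 7]], and M = P·diag(2, 1)·P⁻¹.
Then M⁵ = P·diag(32, 1)·P⁻¹ = [[224, 3], [64, 1]] · [[1, −3], [−2, 7]] = [[218, −651], [62, −185]].

[[218, −651], [62, −185]]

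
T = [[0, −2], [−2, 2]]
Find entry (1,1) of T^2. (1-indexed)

4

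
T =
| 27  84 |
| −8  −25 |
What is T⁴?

tr T = 2 and det T = −3, so the characteristic polynomial is λ² − (2)λ + (−3) with roots 3 and −1.
Eigenvectors give P = [[−7, −3], [2, 1]] with P⁻¹ = [[−1, −3], [2, 7]], and T = P·diag(3, −1)·P⁻¹.
Then T⁴ = P·diag(81, 1)·P⁻¹ = [[−567, −3], [162, 1]] · [[−1, −3], [2, 7]] = [[561, 1680], [−160, −479]].

[[561, 1680], [−160, −479]]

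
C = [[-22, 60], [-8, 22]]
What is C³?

tr C = 0 and det C = -4, so the characteristic polynomial is λ² − (0)λ + (-4) with roots -2 and 2.
Eigenvectors give P = [[3, -5], [1, -2]] with P⁻¹ = [[2, -5], [1, -3]], and C = P·diag(-2, 2)·P⁻¹.
Then C³ = P·diag(-8, 8)·P⁻¹ = [[-24, -40], [-8, -16]] · [[2, -5], [1, -3]] = [[-88, 240], [-32, 88]].

[[-88, 240], [-32, 88]]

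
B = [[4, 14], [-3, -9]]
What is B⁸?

[[-37574, -88270], [18915, 44391]]

tr B = -5 and det B = 6, so the characteristic polynomial is λ² − (-5)λ + (6) with roots -3 and -2.
Eigenvectors give P = [[2, 7], [-1, -3]] with P⁻¹ = [[-3, -7], [1, 2]], and B = P·diag(-3, -2)·P⁻¹.
Then B⁸ = P·diag(6561, 256)·P⁻¹ = [[13122, 1792], [-6561, -768]] · [[-3, -7], [1, 2]] = [[-37574, -88270], [18915, 44391]].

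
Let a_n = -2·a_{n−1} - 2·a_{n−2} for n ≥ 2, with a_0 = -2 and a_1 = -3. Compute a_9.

With companion matrix B = [[-2, -2], [1, 0]], [a_n, a_{n−1}]ᵀ = B·[a_{n−1}, a_{n−2}]ᵀ, so [a_9, a_8]ᵀ = B⁸·[a_1, a_0]ᵀ.
B⁸ = [[16, 0], [0, 16]], giving [a_9, a_8]ᵀ = [[-48], [-32]].

-48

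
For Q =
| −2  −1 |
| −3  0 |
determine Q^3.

[[−20, −7], [−21, −6]]

Q^2 = [[7, 2], [6, 3]]
Q^3 = [[−20, −7], [−21, −6]]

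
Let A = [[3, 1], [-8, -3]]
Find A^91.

[[3, 1], [-8, -3]]

A² = I (check: tr A = 0 and det A = -1), so A^91 = A since 91 is odd.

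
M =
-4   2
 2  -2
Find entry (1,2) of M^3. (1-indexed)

M^2 = [[20, -12], [-12, 8]]
M^3 = [[-104, 64], [64, -40]]

64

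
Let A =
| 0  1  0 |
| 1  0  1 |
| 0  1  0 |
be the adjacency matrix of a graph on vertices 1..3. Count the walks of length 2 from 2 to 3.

The number of length-2 walks from vertex 2 to vertex 3 is entry (2,3) of A², where A is the adjacency matrix.
A² = [[1, 0, 1], [0, 2, 0], [1, 0, 1]]

0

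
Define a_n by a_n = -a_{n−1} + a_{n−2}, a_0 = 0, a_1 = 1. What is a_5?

With companion matrix M = [[-1, 1], [1, 0]], [a_n, a_{n−1}]ᵀ = M·[a_{n−1}, a_{n−2}]ᵀ, so [a_5, a_4]ᵀ = M⁴·[a_1, a_0]ᵀ.
M⁴ = [[5, -3], [-3, 2]], giving [a_5, a_4]ᵀ = [[5], [-3]].

5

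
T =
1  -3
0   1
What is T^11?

[[1, -33], [0, 1]]

T = I + N where N = [[0, -3], [0, 0]] is strictly upper-triangular, so N^2 = 0.
(I + N)^11 = I + 11·N = [[1, -33], [0, 1]].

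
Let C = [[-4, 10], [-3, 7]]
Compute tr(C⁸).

tr C = 3 and det C = 2, so the characteristic polynomial is λ² − (3)λ + (2) with roots 1 and 2.
Eigenvectors give P = [[2, -5], [1, -3]] with P⁻¹ = [[3, -5], [1, -2]], and C = P·diag(1, 2)·P⁻¹.
Then C⁸ = P·diag(1, 256)·P⁻¹ = [[2, -1280], [1, -768]] · [[3, -5], [1, -2]] = [[-1274, 2550], [-765, 1531]].

257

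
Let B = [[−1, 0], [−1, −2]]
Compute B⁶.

tr B = −3 and det B = 2, so the characteristic polynomial is λ² − (−3)λ + (2) with roots −1 and −2.
Eigenvectors give P = [[1, 0], [−1, −1]] with P⁻¹ = [[1, 0], [−1, −1]], and B = P·diag(−1, −2)·P⁻¹.
Then B⁶ = P·diag(1, 64)·P⁻¹ = [[1, 0], [−1, −64]] · [[1, 0], [−1, −1]] = [[1, 0], [63, 64]].

[[1, 0], [63, 64]]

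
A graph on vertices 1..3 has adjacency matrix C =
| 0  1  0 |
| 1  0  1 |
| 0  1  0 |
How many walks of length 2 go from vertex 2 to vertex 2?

The number of length-2 walks from vertex 2 to vertex 2 is entry (2,2) of C², where C is the adjacency matrix.
C² = [[1, 0, 1], [0, 2, 0], [1, 0, 1]]

2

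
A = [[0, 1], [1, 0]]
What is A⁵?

[[0, 1], [1, 0]]

A² = I (check: tr A = 0 and det A = −1), so A⁵ = A since 5 is odd.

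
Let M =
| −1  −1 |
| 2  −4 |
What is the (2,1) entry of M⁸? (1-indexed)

tr M = −5 and det M = 6, so the characteristic polynomial is λ² − (−5)λ + (6) with roots −3 and −2.
Eigenvectors give P = [[−1, 1], [−2, 1]] with P⁻¹ = [[1, −1], [2, −1]], and M = P·diag(−3, −2)·P⁻¹.
Then M⁸ = P·diag(6561, 256)·P⁻¹ = [[−6561, 256], [−13122, 256]] · [[1, −1], [2, −1]] = [[−6049, 6305], [−12610, 12866]].

−12610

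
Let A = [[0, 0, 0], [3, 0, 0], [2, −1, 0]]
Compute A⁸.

[[0, 0, 0], [0, 0, 0], [0, 0, 0]]

A is strictly triangular, hence nilpotent: A³ = 0, so A⁸ = 0.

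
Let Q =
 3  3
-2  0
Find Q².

[[3, 9], [-6, -6]]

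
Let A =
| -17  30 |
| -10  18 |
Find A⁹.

[[-61097, 121170], [-40390, 80268]]

tr A = 1 and det A = -6, so the characteristic polynomial is λ² − (1)λ + (-6) with roots -2 and 3.
Eigenvectors give P = [[2, -3], [1, -2]] with P⁻¹ = [[2, -3], [1, -2]], and A = P·diag(-2, 3)·P⁻¹.
Then A⁹ = P·diag(-512, 19683)·P⁻¹ = [[-1024, -59049], [-512, -39366]] · [[2, -3], [1, -2]] = [[-61097, 121170], [-40390, 80268]].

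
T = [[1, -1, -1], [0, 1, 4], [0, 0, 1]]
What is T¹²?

[[1, -12, -276], [0, 1, 48], [0, 0, 1]]

T = I + N where N = [[0, -1, -1], [0, 0, 4], [0, 0, 0]] is strictly upper-triangular, so N³ = 0.
(I + N)¹² = I + 12·N + 66·N² = [[1, -12, -276], [0, 1, 48], [0, 0, 1]].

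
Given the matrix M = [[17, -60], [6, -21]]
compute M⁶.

tr M = -4 and det M = 3, so the characteristic polynomial is λ² − (-4)λ + (3) with roots -3 and -1.
Eigenvectors give P = [[3, 10], [1, 3]] with P⁻¹ = [[-3, 10], [1, -3]], and M = P·diag(-3, -1)·P⁻¹.
Then M⁶ = P·diag(729, 1)·P⁻¹ = [[2187, 10], [729, 3]] · [[-3, 10], [1, -3]] = [[-6551, 21840], [-2184, 7281]].

[[-6551, 21840], [-2184, 7281]]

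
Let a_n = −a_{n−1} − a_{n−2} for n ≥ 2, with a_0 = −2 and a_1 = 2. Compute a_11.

0

With companion matrix Q = [[−1, −1], [1, 0]], [a_n, a_{n−1}]ᵀ = Q·[a_{n−1}, a_{n−2}]ᵀ, so [a_11, a_10]ᵀ = Q¹⁰·[a_1, a_0]ᵀ.
Q¹⁰ = [[−1, −1], [1, 0]], giving [a_11, a_10]ᵀ = [[0], [2]].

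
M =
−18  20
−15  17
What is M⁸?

[[25476, −25220], [18915, −18659]]

tr M = −1 and det M = −6, so the characteristic polynomial is λ² − (−1)λ + (−6) with roots −3 and 2.
Eigenvectors give P = [[4, −1], [3, −1]] with P⁻¹ = [[1, −1], [3, −4]], and M = P·diag(−3, 2)·P⁻¹.
Then M⁸ = P·diag(6561, 256)·P⁻¹ = [[26244, −256], [19683, −256]] · [[1, −1], [3, −4]] = [[25476, −25220], [18915, −18659]].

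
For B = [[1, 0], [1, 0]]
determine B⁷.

B² = B (a projection; rank 1, trace 1), so B⁷ = B.

[[1, 0], [1, 0]]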